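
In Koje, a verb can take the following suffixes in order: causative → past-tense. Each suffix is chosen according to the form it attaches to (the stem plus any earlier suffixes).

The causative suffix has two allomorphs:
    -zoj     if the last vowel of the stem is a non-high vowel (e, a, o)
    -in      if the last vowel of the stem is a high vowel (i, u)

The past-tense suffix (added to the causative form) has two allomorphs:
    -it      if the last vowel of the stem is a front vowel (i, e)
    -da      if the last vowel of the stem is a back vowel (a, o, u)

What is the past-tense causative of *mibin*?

*mibin*: last vowel = /i/, a high vowel → -in → *mibinin*.
Since the last vowel of the causative form *mibinin* is /i/ (a front vowel), it takes -it, giving *mibininit*.

mibininit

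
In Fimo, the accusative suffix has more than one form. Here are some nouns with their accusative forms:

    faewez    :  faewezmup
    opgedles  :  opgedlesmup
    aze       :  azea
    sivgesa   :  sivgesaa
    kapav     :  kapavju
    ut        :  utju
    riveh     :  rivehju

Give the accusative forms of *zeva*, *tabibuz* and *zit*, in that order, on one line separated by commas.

Looking at the final sound of each stem: -mup when the stem ends in a sibilant (*faewez*, *opgedles*); -ju when the stem ends in a non-sibilant consonant (*kapav*, *ut*, *riveh*); -a when the stem ends in a vowel (*aze*, *sivgesa*).
Since the final sound of *zeva* is /a/ (a vowel), it takes -a, giving *zevaa*.
The final sound of *tabibuz* is /z/, which is a sibilant, so the suffix is -mup, giving *tabibuzmup*.
*zit*: final sound = /t/, a non-sibilant consonant → -ju → *zitju*.

zevaa, tabibuzmup, zitju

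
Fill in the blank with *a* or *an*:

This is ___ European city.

a

The indefinite article is chosen by the initial *sound* of the following word, not its spelling.
*European* begins with the sound /jʊ/ (eu pronounced /jʊ/) — a consonant sound.
So the article is *a*: This is a European city.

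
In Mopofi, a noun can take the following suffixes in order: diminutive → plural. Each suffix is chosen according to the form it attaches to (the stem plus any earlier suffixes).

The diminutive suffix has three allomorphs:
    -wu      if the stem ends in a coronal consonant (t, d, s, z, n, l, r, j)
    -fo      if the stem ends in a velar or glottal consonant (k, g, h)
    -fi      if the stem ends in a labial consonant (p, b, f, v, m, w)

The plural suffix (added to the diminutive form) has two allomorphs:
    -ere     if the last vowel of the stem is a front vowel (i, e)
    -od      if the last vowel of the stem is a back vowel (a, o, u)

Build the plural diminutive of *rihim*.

The final consonant of *rihim* is /m/, which is labial, so the diminutive suffix is -fi, giving *rihimfi*.
The last vowel of the diminutive form *rihimfi* is /i/, which is a front vowel, so the plural suffix is -ere, giving *rihimfiere*.

rihimfiere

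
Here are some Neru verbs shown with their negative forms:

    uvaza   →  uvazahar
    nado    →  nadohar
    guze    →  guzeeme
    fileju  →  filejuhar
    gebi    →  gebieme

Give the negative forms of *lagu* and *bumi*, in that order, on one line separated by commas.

laguhar, bumieme

The suffix is conditioned by the last vowel: -eme when the last vowel of the stem is a front vowel (*guze*, *gebi*); -har when the last vowel of the stem is a back vowel (*uvaza*, *nado*, *fileju*).
The last vowel of *lagu* is /u/, which is a back vowel, so the suffix is -har, giving *laguhar*.
Since the last vowel of *bumi* is /i/ (a front vowel), it takes -eme, giving *bumieme*.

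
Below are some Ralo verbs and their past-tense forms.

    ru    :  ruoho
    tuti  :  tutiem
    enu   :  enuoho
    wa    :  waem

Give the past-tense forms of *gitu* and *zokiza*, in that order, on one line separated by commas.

gituoho, zokizaem

The suffix is conditioned by the last vowel: -oho when the last vowel of the stem is a rounded vowel (*ru*, *enu*); -em when the last vowel of the stem is an unrounded vowel (*tuti*, *wa*).
The last vowel of *gitu* is /u/, which is a rounded vowel, so the suffix is -oho, giving *gituoho*.
The last vowel of *zokiza* is /a/, which is an unrounded vowel, so the suffix is -em, giving *zokizaem*.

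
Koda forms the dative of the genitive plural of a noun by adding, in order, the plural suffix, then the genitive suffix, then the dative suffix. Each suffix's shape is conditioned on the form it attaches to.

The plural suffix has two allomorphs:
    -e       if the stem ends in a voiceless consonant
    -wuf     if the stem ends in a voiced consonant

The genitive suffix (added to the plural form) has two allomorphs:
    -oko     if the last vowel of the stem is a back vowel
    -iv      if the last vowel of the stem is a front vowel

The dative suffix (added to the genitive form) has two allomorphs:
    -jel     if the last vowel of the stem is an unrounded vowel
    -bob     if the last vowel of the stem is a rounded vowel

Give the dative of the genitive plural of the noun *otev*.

The final consonant of *otev* is /v/, which is voiced, so the plural suffix is -wuf, giving *otevwuf*.
The plural form *otevwuf* — last vowel /u/ (a back vowel) → -oko → *otevwufoko*.
The genitive form *otevwufoko*: last vowel = /o/, a rounded vowel → -bob → *otevwufokobob*.

otevwufokobob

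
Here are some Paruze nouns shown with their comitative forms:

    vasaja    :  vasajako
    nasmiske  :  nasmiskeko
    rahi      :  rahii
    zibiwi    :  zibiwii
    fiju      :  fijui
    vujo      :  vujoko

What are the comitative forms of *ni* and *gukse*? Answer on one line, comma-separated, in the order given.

The suffix is conditioned by the last vowel: -i when the last vowel of the stem is a high vowel (*rahi*, *zibiwi*, *fiju*); -ko when the last vowel of the stem is a non-high vowel (*vasaja*, *nasmiske*, *vujo*).
The last vowel of *ni* is /i/, which is a high vowel, so the suffix is -i, giving *nii*.
*gukse* — last vowel /e/ (a non-high vowel) → -ko → *gukseko*.

nii, gukseko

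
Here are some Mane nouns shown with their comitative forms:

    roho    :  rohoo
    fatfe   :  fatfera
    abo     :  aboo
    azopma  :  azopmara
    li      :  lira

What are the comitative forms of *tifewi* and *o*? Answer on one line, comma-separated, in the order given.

The pattern is rounding harmony: -o when the last vowel of the stem is a rounded vowel (*roho*, *abo*); -ra when the last vowel of the stem is an unrounded vowel (*fatfe*, *azopma*, *li*).
Since the last vowel of *tifewi* is /i/ (an unrounded vowel), it takes -ra, giving *tifewira*.
*o*: last vowel = /o/, a rounded vowel → -o → *oo*.

tifewira, oo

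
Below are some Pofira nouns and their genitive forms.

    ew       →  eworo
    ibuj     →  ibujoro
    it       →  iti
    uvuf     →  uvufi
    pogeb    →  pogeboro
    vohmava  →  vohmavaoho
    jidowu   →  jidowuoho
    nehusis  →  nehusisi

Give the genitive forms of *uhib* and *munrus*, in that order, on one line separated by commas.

uhiboro, munrusi

The suffix is conditioned by the final sound: -i when the stem ends in a voiceless consonant (*it*, *uvuf*, *nehusis*); -oro when the stem ends in a voiced consonant (*ew*, *ibuj*, *pogeb*); -oho when the stem ends in a vowel (*vohmava*, *jidowu*).
Since the final sound of *uhib* is /b/ (a voiced consonant), it takes -oro, giving *uhiboro*.
*munrus*: final sound = /s/, a voiceless consonant → -i → *munrusi*.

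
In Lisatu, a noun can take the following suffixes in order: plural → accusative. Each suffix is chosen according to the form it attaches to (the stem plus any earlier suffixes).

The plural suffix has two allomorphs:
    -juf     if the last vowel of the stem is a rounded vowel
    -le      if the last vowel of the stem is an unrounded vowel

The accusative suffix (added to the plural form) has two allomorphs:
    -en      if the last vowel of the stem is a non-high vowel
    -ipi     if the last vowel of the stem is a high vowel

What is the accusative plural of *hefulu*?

The last vowel of *hefulu* is /u/, which is a rounded vowel, so the plural suffix is -juf, giving *hefulujuf*.
The last vowel of the plural form *hefulujuf* is /u/, which is a high vowel, so the accusative suffix is -ipi, giving *hefulujufipi*.

hefulujufipi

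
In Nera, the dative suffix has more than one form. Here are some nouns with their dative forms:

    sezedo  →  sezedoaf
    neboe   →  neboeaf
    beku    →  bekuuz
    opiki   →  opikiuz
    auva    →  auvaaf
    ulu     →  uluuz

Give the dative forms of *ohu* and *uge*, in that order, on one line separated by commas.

ohuuz, ugeaf

The alternation tracks the last vowel of the stem — -uz when the last vowel of the stem is a high vowel (*beku*, *opiki*, *ulu*); -af when the last vowel of the stem is a non-high vowel (*sezedo*, *neboe*, *auva*).
*ohu*: last vowel = /u/, a high vowel → -uz → *ohuuz*.
*uge*: last vowel = /e/, a non-high vowel → -af → *ugeaf*.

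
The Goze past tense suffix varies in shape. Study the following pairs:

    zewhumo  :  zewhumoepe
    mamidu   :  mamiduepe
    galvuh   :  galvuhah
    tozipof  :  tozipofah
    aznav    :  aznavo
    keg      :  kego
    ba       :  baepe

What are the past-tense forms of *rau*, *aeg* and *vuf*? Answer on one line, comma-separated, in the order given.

Looking at the final sound of each stem: -ah when the stem ends in a voiceless consonant (*galvuh*, *tozipof*); -o when the stem ends in a voiced consonant (*aznav*, *keg*); -epe when the stem ends in a vowel (*zewhumo*, *mamidu*, *ba*).
*rau* — final sound /u/ (a vowel) → -epe → *rauepe*.
Since the final sound of *aeg* is /g/ (a voiced consonant), it takes -o, giving *aego*.
*vuf*: final sound = /f/, a voiceless consonant → -ah → *vufah*.

rauepe, aego, vufah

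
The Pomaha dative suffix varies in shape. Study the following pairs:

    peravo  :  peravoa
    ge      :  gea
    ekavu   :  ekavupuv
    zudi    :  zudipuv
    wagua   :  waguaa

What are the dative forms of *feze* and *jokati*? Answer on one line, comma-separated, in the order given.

The alternation tracks the last vowel of the stem — -puv when the last vowel of the stem is a high vowel (*ekavu*, *zudi*); -a when the last vowel of the stem is a non-high vowel (*peravo*, *ge*, *wagua*).
Since the last vowel of *feze* is /e/ (a non-high vowel), it takes -a, giving *fezea*.
*jokati* — last vowel /i/ (a high vowel) → -puv → *jokatipuv*.

fezea, jokatipuv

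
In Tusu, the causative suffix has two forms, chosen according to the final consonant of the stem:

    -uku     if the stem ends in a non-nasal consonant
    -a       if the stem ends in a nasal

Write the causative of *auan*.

auana

*auan*: final consonant = /n/, a nasal → -a → *auana*.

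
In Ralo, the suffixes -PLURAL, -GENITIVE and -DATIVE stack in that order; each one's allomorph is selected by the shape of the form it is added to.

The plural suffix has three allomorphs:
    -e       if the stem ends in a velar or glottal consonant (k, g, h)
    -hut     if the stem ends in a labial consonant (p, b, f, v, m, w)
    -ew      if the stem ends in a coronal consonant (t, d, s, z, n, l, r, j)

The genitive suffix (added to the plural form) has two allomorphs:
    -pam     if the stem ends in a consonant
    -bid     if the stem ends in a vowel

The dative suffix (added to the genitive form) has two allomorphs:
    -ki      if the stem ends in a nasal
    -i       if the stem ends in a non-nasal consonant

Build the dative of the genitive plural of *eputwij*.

Since the final consonant of *eputwij* is /j/ (coronal), it takes -ew, giving *eputwijew*.
Since the final sound of the plural form *eputwijew* is /w/ (a consonant), it takes -pam, giving *eputwijewpam*.
The genitive form *eputwijewpam* — final consonant /m/ (a nasal) → -ki → *eputwijewpamki*.

eputwijewpamki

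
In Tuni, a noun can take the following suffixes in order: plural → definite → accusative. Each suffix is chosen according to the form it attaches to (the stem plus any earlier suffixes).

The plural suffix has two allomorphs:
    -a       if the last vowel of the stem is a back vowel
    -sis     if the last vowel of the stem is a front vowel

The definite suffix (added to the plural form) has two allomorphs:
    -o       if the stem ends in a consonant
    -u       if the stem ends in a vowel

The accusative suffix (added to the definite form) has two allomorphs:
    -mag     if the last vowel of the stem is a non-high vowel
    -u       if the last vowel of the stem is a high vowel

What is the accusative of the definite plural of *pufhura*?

pufhuraauu

*pufhura* — last vowel /a/ (a back vowel) → -a → *pufhuraa*.
Since the final sound of the plural form *pufhuraa* is /a/ (a vowel), it takes -u, giving *pufhuraau*.
The definite form *pufhuraau*: last vowel = /u/, a high vowel → -u → *pufhuraauu*.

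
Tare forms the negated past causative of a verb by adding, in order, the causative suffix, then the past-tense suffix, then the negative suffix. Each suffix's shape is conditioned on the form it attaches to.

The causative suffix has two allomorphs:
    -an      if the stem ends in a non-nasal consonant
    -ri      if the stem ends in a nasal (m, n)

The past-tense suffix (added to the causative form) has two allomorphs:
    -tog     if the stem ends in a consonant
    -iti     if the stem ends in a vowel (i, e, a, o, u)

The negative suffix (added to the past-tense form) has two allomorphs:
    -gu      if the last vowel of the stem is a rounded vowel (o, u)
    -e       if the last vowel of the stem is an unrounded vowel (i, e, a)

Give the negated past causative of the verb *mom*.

Since the final consonant of *mom* is /m/ (a nasal), it takes -ri, giving *momri*.
The causative form *momri* — final sound /i/ (a vowel) → -iti → *momriiti*.
The past-tense form *momriiti* — last vowel /i/ (an unrounded vowel) → -e → *momriitie*.

momriitie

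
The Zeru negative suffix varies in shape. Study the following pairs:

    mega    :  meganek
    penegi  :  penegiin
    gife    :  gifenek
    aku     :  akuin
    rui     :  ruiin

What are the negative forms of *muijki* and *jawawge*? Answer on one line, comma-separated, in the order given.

muijkiin, jawawgenek

The alternation tracks the last vowel of the stem — -in when the last vowel of the stem is a high vowel (*penegi*, *aku*, *rui*); -nek when the last vowel of the stem is a non-high vowel (*mega*, *gife*).
The last vowel of *muijki* is /i/, which is a high vowel, so the suffix is -in, giving *muijkiin*.
*jawawge*: last vowel = /e/, a non-high vowel → -nek → *jawawgenek*.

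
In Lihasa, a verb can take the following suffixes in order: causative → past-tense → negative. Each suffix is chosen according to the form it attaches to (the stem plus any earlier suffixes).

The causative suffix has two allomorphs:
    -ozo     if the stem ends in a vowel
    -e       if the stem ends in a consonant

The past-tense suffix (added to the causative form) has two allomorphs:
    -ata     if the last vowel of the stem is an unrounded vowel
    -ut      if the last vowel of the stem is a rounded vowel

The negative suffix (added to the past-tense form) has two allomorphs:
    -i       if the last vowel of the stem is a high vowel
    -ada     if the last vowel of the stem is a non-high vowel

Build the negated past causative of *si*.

*si*: final sound = /i/, a vowel → -ozo → *siozo*.
The causative form *siozo* — last vowel /o/ (a rounded vowel) → -ut → *siozout*.
The last vowel of the past-tense form *siozout* is /u/, which is a high vowel, so the negative suffix is -i, giving *siozouti*.

siozouti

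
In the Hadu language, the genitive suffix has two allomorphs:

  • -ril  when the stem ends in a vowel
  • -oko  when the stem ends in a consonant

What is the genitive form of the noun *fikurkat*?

The final sound of *fikurkat* is /t/, which is a consonant, so the suffix is -oko, giving *fikurkatoko*.

fikurkatoko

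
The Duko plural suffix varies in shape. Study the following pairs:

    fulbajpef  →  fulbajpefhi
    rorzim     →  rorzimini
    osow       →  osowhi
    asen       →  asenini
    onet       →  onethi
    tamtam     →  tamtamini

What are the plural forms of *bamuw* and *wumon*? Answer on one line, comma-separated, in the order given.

Looking at the final consonant of each stem: -ini when the stem ends in a nasal (*rorzim*, *asen*, *tamtam*); -hi when the stem ends in a non-nasal consonant (*fulbajpef*, *osow*, *onet*).
Since the final consonant of *bamuw* is /w/ (non-nasal), it takes -hi, giving *bamuwhi*.
*wumon* — final consonant /n/ (a nasal) → -ini → *wumonini*.

bamuwhi, wumonini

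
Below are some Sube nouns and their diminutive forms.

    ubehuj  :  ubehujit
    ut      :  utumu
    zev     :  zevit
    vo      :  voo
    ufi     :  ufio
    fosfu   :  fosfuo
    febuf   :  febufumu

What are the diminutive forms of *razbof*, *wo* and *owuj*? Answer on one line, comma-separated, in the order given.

razbofumu, woo, owujit

The alternation tracks the final sound of the stem — -umu when the stem ends in a voiceless consonant (*ut*, *febuf*); -it when the stem ends in a voiced consonant (*ubehuj*, *zev*); -o when the stem ends in a vowel (*vo*, *ufi*, *fosfu*).
The final sound of *razbof* is /f/, which is a voiceless consonant, so the suffix is -umu, giving *razbofumu*.
Since the final sound of *wo* is /o/ (a vowel), it takes -o, giving *woo*.
The final sound of *owuj* is /j/, which is a voiced consonant, so the suffix is -it, giving *owujit*.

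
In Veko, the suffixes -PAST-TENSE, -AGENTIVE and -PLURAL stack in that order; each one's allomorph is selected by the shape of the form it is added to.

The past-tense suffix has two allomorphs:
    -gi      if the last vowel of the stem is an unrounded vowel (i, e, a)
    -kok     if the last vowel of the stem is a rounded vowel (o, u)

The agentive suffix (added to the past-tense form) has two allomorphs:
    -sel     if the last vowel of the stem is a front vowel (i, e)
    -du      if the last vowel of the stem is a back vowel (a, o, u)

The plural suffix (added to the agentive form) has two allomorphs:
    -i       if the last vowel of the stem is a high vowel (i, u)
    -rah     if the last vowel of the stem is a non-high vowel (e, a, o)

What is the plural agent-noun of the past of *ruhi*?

*ruhi* — last vowel /i/ (an unrounded vowel) → -gi → *ruhigi*.
The last vowel of the past-tense form *ruhigi* is /i/, which is a front vowel, so the agentive suffix is -sel, giving *ruhigisel*.
The agentive form *ruhigisel* — last vowel /e/ (a non-high vowel) → -rah → *ruhigiselrah*.

ruhigiselrah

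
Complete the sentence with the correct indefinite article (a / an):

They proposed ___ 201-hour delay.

a

The indefinite article is chosen by the initial *sound* of the following word, not its spelling.
The number *201* is spoken "two hundred …", beginning with /tuː/ — a consonant sound.
So the article is *a*: They proposed a 201-hour delay.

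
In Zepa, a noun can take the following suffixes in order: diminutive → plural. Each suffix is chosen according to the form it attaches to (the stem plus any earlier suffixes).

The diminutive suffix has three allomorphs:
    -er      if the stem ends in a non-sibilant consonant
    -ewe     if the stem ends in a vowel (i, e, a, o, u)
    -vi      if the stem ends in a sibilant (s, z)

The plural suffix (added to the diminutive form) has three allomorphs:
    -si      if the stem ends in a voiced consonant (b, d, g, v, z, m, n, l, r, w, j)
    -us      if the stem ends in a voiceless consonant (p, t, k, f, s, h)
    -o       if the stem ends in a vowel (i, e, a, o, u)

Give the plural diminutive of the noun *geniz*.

*geniz* — final sound /z/ (a sibilant) → -vi → *genizvi*.
The diminutive form *genizvi* — final sound /i/ (a vowel) → -o → *genizvio*.

genizvio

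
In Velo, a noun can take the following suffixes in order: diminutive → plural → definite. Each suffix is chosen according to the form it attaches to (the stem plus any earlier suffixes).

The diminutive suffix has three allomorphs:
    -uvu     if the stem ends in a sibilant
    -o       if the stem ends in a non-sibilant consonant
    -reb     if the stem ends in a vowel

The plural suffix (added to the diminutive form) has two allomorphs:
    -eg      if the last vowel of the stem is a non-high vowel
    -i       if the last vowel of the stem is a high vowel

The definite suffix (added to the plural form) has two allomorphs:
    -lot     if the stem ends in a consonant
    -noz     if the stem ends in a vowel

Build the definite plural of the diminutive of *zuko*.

zukorebeglot

*zuko*: final sound = /o/, a vowel → -reb → *zukoreb*.
The diminutive form *zukoreb*: last vowel = /e/, a non-high vowel → -eg → *zukorebeg*.
Since the final sound of the plural form *zukorebeg* is /g/ (a consonant), it takes -lot, giving *zukorebeglot*.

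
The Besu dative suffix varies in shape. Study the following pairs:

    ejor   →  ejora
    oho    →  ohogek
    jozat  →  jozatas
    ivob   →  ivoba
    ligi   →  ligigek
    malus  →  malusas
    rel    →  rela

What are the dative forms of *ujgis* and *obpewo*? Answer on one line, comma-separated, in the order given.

ujgisas, obpewogek

The alternation tracks the final sound of the stem — -as when the stem ends in a voiceless consonant (*jozat*, *malus*); -a when the stem ends in a voiced consonant (*ejor*, *ivob*, *rel*); -gek when the stem ends in a vowel (*oho*, *ligi*).
The final sound of *ujgis* is /s/, which is a voiceless consonant, so the suffix is -as, giving *ujgisas*.
The final sound of *obpewo* is /o/, which is a vowel, so the suffix is -gek, giving *obpewogek*.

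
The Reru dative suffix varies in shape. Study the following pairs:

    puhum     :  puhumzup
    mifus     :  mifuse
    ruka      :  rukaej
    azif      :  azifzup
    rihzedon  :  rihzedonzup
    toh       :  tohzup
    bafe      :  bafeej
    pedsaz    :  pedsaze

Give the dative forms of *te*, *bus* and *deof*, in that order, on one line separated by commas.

teej, buse, deofzup

The pattern is sibilance of the final sound: -e when the stem ends in a sibilant (*mifus*, *pedsaz*); -zup when the stem ends in a non-sibilant consonant (*puhum*, *azif*, *rihzedon*, *toh*); -ej when the stem ends in a vowel (*ruka*, *bafe*).
*te* — final sound /e/ (a vowel) → -ej → *teej*.
*bus* — final sound /s/ (a sibilant) → -e → *buse*.
*deof* — final sound /f/ (a non-sibilant consonant) → -zup → *deofzup*.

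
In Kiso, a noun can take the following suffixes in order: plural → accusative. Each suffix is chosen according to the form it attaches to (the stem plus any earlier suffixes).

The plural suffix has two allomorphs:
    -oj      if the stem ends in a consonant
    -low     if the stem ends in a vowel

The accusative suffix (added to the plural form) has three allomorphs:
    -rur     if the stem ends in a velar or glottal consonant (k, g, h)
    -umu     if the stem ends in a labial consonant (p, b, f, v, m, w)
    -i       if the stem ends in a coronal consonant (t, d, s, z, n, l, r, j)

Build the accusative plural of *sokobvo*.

Since the final sound of *sokobvo* is /o/ (a vowel), it takes -low, giving *sokobvolow*.
The final consonant of the plural form *sokobvolow* is /w/, which is labial, so the accusative suffix is -umu, giving *sokobvolowumu*.

sokobvolowumu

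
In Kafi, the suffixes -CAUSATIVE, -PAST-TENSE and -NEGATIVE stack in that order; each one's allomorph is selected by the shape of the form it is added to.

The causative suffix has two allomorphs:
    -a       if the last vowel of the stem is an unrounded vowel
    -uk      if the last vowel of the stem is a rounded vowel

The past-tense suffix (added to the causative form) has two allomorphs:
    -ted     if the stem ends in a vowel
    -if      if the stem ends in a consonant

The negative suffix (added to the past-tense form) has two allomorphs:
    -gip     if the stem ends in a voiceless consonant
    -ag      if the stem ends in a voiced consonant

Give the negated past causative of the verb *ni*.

Since the last vowel of *ni* is /i/ (an unrounded vowel), it takes -a, giving *nia*.
The causative form *nia* — final sound /a/ (a vowel) → -ted → *niated*.
Since the final consonant of the past-tense form *niated* is /d/ (voiced), it takes -ag, giving *niatedag*.

niatedag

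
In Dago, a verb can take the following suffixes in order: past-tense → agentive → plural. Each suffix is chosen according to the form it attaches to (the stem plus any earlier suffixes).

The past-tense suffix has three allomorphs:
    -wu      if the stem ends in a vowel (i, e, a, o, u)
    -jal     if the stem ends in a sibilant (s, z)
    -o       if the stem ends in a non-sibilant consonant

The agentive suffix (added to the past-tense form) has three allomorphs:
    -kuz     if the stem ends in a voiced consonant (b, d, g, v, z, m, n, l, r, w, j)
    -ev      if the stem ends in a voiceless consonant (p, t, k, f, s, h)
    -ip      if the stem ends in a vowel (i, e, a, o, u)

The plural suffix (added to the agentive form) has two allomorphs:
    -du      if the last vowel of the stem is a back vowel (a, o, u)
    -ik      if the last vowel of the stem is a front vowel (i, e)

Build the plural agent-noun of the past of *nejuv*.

nejuvoipik

Since the final sound of *nejuv* is /v/ (a non-sibilant consonant), it takes -o, giving *nejuvo*.
The past-tense form *nejuvo*: final sound = /o/, a vowel → -ip → *nejuvoip*.
The agentive form *nejuvoip* — last vowel /i/ (a front vowel) → -ik → *nejuvoipik*.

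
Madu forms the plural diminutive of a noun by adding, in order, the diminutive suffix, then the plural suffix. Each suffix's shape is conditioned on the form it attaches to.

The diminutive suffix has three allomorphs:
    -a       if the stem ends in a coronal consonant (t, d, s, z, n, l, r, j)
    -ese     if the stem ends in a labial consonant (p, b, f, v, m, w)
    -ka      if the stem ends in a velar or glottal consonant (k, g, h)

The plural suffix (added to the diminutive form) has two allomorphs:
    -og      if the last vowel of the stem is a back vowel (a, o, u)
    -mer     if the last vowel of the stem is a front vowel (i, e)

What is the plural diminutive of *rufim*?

The final consonant of *rufim* is /m/, which is labial, so the diminutive suffix is -ese, giving *rufimese*.
The diminutive form *rufimese* — last vowel /e/ (a front vowel) → -mer → *rufimesemer*.

rufimesemer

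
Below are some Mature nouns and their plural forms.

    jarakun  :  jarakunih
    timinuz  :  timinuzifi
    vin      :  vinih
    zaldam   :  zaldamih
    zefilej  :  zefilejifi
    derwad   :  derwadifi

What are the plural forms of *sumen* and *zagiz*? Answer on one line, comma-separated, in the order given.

sumenih, zagizifi

Looking at the final consonant of each stem: -ih when the stem ends in a nasal (*jarakun*, *vin*, *zaldam*); -ifi when the stem ends in a non-nasal consonant (*timinuz*, *zefilej*, *derwad*).
*sumen*: final consonant = /n/, a nasal → -ih → *sumenih*.
Since the final consonant of *zagiz* is /z/ (non-nasal), it takes -ifi, giving *zagizifi*.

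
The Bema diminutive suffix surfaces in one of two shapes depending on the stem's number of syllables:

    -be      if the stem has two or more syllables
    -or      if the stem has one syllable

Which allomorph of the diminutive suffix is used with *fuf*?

With one syllable, *fuf* takes -or.

-or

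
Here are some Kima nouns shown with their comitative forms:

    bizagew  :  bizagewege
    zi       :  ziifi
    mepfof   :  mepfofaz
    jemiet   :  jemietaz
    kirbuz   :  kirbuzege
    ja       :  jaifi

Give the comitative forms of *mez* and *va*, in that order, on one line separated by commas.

The suffix is conditioned by the final sound: -az when the stem ends in a voiceless consonant (*mepfof*, *jemiet*); -ege when the stem ends in a voiced consonant (*bizagew*, *kirbuz*); -ifi when the stem ends in a vowel (*zi*, *ja*).
*mez*: final sound = /z/, a voiced consonant → -ege → *mezege*.
*va*: final sound = /a/, a vowel → -ifi → *vaifi*.

mezege, vaifi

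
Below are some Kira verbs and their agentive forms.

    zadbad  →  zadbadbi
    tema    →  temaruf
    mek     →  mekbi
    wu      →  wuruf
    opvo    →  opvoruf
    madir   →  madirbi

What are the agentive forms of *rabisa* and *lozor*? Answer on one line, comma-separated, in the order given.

rabisaruf, lozorbi

The suffix is conditioned by the final sound: -bi when the stem ends in a consonant (*zadbad*, *mek*, *madir*); -ruf when the stem ends in a vowel (*tema*, *wu*, *opvo*).
The final sound of *rabisa* is /a/, which is a vowel, so the suffix is -ruf, giving *rabisaruf*.
Since the final sound of *lozor* is /r/ (a consonant), it takes -bi, giving *lozorbi*.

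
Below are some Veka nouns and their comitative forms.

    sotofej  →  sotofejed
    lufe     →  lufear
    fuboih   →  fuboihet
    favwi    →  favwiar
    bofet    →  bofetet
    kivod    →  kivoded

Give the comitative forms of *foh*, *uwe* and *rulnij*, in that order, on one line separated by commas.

The pattern is voicing of the final sound: -et when the stem ends in a voiceless consonant (*fuboih*, *bofet*); -ed when the stem ends in a voiced consonant (*sotofej*, *kivod*); -ar when the stem ends in a vowel (*lufe*, *favwi*).
*foh* — final sound /h/ (a voiceless consonant) → -et → *fohet*.
Since the final sound of *uwe* is /e/ (a vowel), it takes -ar, giving *uwear*.
*rulnij*: final sound = /j/, a voiced consonant → -ed → *rulnijed*.

fohet, uwear, rulnijed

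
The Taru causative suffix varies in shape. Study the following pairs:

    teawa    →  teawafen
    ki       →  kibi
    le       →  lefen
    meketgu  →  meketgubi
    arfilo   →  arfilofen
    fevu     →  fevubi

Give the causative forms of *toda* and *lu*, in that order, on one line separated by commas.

The suffix is conditioned by the last vowel: -bi when the last vowel of the stem is a high vowel (*ki*, *meketgu*, *fevu*); -fen when the last vowel of the stem is a non-high vowel (*teawa*, *le*, *arfilo*).
The last vowel of *toda* is /a/, which is a non-high vowel, so the suffix is -fen, giving *todafen*.
Since the last vowel of *lu* is /u/ (a high vowel), it takes -bi, giving *lubi*.

todafen, lubi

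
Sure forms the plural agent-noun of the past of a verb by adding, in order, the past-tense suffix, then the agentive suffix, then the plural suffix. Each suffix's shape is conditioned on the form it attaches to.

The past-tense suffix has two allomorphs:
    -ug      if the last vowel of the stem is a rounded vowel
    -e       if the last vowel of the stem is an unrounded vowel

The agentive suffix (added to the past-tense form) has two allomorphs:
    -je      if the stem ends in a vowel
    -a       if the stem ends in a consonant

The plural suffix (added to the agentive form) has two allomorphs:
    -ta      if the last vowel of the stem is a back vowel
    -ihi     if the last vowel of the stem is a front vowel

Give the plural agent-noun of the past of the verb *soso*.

*soso* — last vowel /o/ (a rounded vowel) → -ug → *sosoug*.
The past-tense form *sosoug* — final sound /g/ (a consonant) → -a → *sosouga*.
The last vowel of the agentive form *sosouga* is /a/, which is a back vowel, so the plural suffix is -ta, giving *sosougata*.

sosougata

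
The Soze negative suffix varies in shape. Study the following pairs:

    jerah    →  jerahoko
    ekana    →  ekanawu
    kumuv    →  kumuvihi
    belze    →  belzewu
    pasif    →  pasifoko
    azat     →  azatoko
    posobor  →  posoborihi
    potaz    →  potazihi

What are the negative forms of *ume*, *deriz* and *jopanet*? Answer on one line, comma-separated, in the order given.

The alternation tracks the final sound of the stem — -oko when the stem ends in a voiceless consonant (*jerah*, *pasif*, *azat*); -ihi when the stem ends in a voiced consonant (*kumuv*, *posobor*, *potaz*); -wu when the stem ends in a vowel (*ekana*, *belze*).
*ume* — final sound /e/ (a vowel) → -wu → *umewu*.
Since the final sound of *deriz* is /z/ (a voiced consonant), it takes -ihi, giving *derizihi*.
The final sound of *jopanet* is /t/, which is a voiceless consonant, so the suffix is -oko, giving *jopanetoko*.

umewu, derizihi, jopanetoko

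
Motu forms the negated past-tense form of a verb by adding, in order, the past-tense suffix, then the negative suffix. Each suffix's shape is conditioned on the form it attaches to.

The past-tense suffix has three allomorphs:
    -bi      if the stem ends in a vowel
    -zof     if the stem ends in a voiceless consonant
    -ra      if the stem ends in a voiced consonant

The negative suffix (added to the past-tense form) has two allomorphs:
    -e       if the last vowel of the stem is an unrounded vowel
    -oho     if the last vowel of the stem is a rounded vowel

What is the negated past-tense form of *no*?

nobie

*no* — final sound /o/ (a vowel) → -bi → *nobi*.
The last vowel of the past-tense form *nobi* is /i/, which is an unrounded vowel, so the negative suffix is -e, giving *nobie*.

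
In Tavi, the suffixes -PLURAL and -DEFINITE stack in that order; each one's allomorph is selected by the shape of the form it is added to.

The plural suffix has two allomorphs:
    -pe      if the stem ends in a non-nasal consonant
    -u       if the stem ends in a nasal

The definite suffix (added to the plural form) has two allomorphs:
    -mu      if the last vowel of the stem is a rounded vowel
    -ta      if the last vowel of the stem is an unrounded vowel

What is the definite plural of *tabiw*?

Since the final consonant of *tabiw* is /w/ (non-nasal), it takes -pe, giving *tabiwpe*.
The last vowel of the plural form *tabiwpe* is /e/, which is an unrounded vowel, so the definite suffix is -ta, giving *tabiwpeta*.

tabiwpeta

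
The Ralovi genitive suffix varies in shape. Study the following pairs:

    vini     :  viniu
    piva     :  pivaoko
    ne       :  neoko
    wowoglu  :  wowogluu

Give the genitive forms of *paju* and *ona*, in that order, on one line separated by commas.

pajuu, onaoko

The suffix is conditioned by the last vowel: -u when the last vowel of the stem is a high vowel (*vini*, *wowoglu*); -oko when the last vowel of the stem is a non-high vowel (*piva*, *ne*).
The last vowel of *paju* is /u/, which is a high vowel, so the suffix is -u, giving *pajuu*.
*ona* — last vowel /a/ (a non-high vowel) → -oko → *onaoko*.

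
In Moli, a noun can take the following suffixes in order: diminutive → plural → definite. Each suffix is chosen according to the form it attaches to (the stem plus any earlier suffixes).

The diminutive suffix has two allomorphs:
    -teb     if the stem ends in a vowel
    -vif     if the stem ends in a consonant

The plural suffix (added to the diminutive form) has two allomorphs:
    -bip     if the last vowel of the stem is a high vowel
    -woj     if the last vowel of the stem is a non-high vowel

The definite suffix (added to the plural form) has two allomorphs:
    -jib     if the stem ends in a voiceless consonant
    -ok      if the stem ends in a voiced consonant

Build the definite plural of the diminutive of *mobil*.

mobilvifbipjib

*mobil*: final sound = /l/, a consonant → -vif → *mobilvif*.
The diminutive form *mobilvif*: last vowel = /i/, a high vowel → -bip → *mobilvifbip*.
Since the final consonant of the plural form *mobilvifbip* is /p/ (voiceless), it takes -jib, giving *mobilvifbipjib*.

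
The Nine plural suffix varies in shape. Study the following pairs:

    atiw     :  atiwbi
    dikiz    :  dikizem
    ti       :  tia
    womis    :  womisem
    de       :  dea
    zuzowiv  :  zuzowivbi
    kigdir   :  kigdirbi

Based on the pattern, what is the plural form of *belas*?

belasem

The alternation tracks the final sound of the stem — -em when the stem ends in a sibilant (*dikiz*, *womis*); -bi when the stem ends in a non-sibilant consonant (*atiw*, *zuzowiv*, *kigdir*); -a when the stem ends in a vowel (*ti*, *de*).
*belas*: final sound = /s/, a sibilant → -em → *belasem*.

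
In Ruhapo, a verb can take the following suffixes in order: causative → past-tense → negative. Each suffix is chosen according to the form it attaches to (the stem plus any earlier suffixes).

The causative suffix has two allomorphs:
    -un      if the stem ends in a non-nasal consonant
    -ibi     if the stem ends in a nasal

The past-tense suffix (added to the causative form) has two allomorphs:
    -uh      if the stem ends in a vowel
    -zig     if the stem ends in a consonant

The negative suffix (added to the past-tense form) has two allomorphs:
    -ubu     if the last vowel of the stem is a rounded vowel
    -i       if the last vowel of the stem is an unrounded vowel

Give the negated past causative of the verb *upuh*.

upuhunzigi

*upuh*: final consonant = /h/, non-nasal → -un → *upuhun*.
The final sound of the causative form *upuhun* is /n/, which is a consonant, so the past-tense suffix is -zig, giving *upuhunzig*.
The past-tense form *upuhunzig*: last vowel = /i/, an unrounded vowel → -i → *upuhunzigi*.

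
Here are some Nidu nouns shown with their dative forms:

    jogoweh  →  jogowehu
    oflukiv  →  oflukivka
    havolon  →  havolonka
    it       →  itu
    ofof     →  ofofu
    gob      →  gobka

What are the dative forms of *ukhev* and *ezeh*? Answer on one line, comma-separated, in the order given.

ukhevka, ezehu

The pattern is voicing of the final consonant: -u when the stem ends in a voiceless consonant (*jogoweh*, *it*, *ofof*); -ka when the stem ends in a voiced consonant (*oflukiv*, *havolon*, *gob*).
Since the final consonant of *ukhev* is /v/ (voiced), it takes -ka, giving *ukhevka*.
The final consonant of *ezeh* is /h/, which is voiceless, so the suffix is -u, giving *ezehu*.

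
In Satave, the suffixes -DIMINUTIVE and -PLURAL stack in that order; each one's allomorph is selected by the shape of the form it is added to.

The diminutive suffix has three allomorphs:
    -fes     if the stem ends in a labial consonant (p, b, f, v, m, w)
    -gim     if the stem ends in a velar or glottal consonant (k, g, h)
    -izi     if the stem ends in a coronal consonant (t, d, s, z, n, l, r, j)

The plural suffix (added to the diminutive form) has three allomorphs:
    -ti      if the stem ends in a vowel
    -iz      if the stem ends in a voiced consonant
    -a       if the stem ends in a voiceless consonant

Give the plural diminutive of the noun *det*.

detiziti

Since the final consonant of *det* is /t/ (coronal), it takes -izi, giving *detizi*.
The diminutive form *detizi* — final sound /i/ (a vowel) → -ti → *detiziti*.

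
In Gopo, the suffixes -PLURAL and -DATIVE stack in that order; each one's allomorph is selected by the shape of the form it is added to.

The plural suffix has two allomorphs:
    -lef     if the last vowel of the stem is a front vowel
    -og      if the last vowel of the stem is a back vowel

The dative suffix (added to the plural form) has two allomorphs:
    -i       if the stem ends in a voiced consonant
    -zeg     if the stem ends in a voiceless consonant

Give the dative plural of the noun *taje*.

tajelefzeg

*taje*: last vowel = /e/, a front vowel → -lef → *tajelef*.
Since the final consonant of the plural form *tajelef* is /f/ (voiceless), it takes -zeg, giving *tajelefzeg*.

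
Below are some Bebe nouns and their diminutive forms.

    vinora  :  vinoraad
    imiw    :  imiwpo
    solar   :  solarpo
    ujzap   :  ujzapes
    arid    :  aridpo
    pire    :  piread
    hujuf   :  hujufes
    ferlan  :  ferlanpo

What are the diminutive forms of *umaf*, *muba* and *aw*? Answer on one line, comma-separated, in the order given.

The suffix is conditioned by the final sound: -es when the stem ends in a voiceless consonant (*ujzap*, *hujuf*); -po when the stem ends in a voiced consonant (*imiw*, *solar*, *arid*, *ferlan*); -ad when the stem ends in a vowel (*vinora*, *pire*).
*umaf*: final sound = /f/, a voiceless consonant → -es → *umafes*.
The final sound of *muba* is /a/, which is a vowel, so the suffix is -ad, giving *mubaad*.
*aw* — final sound /w/ (a voiced consonant) → -po → *awpo*.

umafes, mubaad, awpo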